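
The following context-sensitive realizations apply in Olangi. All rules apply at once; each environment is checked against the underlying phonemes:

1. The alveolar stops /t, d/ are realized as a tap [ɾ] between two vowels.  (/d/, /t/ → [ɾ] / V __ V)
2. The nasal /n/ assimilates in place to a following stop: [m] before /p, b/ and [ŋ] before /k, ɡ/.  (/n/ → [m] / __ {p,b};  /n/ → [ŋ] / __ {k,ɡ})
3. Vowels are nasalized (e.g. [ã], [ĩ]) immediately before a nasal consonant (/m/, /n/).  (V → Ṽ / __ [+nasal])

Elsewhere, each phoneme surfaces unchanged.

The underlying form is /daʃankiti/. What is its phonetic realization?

/d/ — word-initial; rule 1 does not apply here → [d].
/a/ (between /d/ and /ʃ/): rule 3 targets it, but not before a nasal consonant → unchanged [a].
/ʃ/ — not in any rule's target class → [ʃ].
/a/ — between /ʃ/ and /n/, before a nasal consonant — surfaces as [ã] (rule 3).
/n/ (between /a/ and /k/): before a labial or velar stop, so rule 2 applies → [ŋ].
/k/ — not in any rule's target class → [k].
/i/ (between /k/ and /t/) fails the environment for rule 3, so it stays [i].
Rule 1 applies to /t/ (between /i/ and /i/: between two vowels) → [ɾ].
/i/ — word-final; rule 3 does not apply here → [i].

[daʃãŋkiɾi]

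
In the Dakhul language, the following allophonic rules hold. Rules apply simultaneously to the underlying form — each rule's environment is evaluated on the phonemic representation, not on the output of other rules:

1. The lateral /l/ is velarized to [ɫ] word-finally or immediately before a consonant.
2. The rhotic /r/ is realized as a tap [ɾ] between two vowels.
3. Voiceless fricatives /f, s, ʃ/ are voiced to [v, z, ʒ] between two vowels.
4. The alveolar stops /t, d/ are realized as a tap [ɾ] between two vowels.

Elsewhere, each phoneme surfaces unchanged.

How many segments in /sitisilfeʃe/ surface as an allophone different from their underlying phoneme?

Segments that undergo a rule: /t/ → [ɾ] (rule 4); /s/ → [z] (rule 3); /l/ → [ɫ] (rule 1); /ʃ/ → [ʒ] (rule 3).
All other segments surface unchanged.

4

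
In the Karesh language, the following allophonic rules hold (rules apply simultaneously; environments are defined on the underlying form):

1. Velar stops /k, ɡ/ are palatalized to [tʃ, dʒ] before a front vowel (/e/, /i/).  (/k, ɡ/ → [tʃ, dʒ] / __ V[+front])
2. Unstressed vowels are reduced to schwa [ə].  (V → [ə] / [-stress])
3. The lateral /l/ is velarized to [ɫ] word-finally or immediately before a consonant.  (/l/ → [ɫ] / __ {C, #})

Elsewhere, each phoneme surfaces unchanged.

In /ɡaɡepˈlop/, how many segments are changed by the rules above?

Segments that undergo a rule: /a/ → [ə] (rule 2); /ɡ/ → [dʒ] (rule 1); /e/ → [ə] (rule 2).
All other segments surface unchanged.

3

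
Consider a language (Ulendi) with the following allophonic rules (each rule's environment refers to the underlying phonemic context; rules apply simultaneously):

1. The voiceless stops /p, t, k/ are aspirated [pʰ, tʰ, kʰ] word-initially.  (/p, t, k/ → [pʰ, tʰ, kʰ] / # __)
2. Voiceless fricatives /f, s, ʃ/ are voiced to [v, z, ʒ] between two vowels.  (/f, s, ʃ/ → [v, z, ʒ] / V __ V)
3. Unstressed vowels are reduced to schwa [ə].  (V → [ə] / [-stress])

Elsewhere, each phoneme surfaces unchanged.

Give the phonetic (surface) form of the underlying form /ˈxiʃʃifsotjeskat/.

/x/ (word-initial) is unaffected → [x].
/i/ (between /x/ and /ʃ/) fails the environment for rule 3, so it stays [i].
/ʃ/ (between /i/ and /ʃ/): rule 2 targets it, but not between two vowels → unchanged [ʃ].
/ʃ/ (between /ʃ/ and /i/): rule 2 targets it, but not between two vowels → unchanged [ʃ].
/i/ — between /ʃ/ and /f/, in an unstressed syllable — surfaces as [ə] (rule 3).
/f/ (between /i/ and /s/) fails the environment for rule 2, so it stays [f].
/s/ (between /f/ and /o/) fails the environment for rule 2, so it stays [s].
/o/ (between /s/ and /t/): in an unstressed syllable, so rule 3 applies → [ə].
/t/ (between /o/ and /j/) is in the target of rule 1 but the environment (word-initially) is not met → [t].
/j/ stays [j].
Rule 3 applies to /e/ (between /j/ and /s/: in an unstressed syllable) → [ə].
/s/ (between /e/ and /k/) fails the environment for rule 2, so it stays [s].
/k/ (between /s/ and /a/): rule 1 targets it, but not word-initially → unchanged [k].
/a/ — between /k/ and /t/, in an unstressed syllable — surfaces as [ə] (rule 3).
/t/ — word-final; rule 1 does not apply here → [t].

[ˈxiʃʃəfsətjəskət]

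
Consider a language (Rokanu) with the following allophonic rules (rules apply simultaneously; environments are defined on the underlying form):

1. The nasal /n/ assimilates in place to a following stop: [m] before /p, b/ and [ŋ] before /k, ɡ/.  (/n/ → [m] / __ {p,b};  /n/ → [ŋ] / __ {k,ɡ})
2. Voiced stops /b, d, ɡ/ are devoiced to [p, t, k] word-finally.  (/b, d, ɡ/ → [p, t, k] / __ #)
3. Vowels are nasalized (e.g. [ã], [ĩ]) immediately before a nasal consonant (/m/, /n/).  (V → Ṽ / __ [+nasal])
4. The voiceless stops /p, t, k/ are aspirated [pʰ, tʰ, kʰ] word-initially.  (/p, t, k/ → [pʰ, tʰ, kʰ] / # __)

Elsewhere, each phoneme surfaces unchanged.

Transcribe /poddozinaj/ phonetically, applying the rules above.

/p/ — word-initial, word-initially — surfaces as [pʰ] (rule 4).
/o/ — between /p/ and /d/; rule 3 does not apply here → [o].
/d/ (between /o/ and /d/): rule 2 targets it, but not word-finally → unchanged [d].
/d/ (between /d/ and /o/): rule 2 targets it, but not word-finally → unchanged [d].
/o/ (between /d/ and /z/) is in the target of rule 3 but the environment (before a nasal consonant) is not met → [o].
/i/ (between /z/ and /n/): before a nasal consonant, so rule 3 applies → [ĩ].
/n/ (between /i/ and /a/) fails the environment for rule 1, so it stays [n].
/a/ — between /n/ and /j/; rule 3 does not apply here → [a].

[pʰoddozĩnaj]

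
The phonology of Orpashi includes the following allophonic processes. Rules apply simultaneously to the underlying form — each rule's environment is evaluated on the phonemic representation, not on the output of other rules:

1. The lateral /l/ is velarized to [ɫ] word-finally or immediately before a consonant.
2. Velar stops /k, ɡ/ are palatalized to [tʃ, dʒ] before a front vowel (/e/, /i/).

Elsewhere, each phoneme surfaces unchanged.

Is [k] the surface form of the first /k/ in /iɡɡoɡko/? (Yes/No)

Yes

/k/ (between /ɡ/ and /o/) fails the environment for rule 2, so it stays [k].
The actual realization is [k], which matches [k].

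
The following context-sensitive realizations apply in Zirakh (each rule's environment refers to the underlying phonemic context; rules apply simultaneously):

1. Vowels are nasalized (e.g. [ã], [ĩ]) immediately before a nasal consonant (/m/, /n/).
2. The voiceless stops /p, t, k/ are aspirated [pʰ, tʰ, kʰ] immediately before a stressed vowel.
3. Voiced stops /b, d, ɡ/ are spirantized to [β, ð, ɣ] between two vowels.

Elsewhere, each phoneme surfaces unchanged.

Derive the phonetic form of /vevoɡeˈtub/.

[vevoɣeˈtʰub]

/v/ stays [v].
/e/ — between /v/ and /v/; rule 1 does not apply here → [e].
/v/ stays [v].
/o/ (between /v/ and /ɡ/) is in the target of rule 1 but the environment (before a nasal consonant) is not met → [o].
/ɡ/ (between /o/ and /e/) occurs between two vowels → [ɣ] by rule 3.
/e/ (between /ɡ/ and /t/): rule 1 targets it, but not before a nasal consonant → unchanged [e].
/t/ meets the environment for rule 2 (immediately before a stressed vowel) → [tʰ].
/u/ — between /t/ and /b/; rule 1 does not apply here → [u].
/b/ — word-final; rule 3 does not apply here → [b].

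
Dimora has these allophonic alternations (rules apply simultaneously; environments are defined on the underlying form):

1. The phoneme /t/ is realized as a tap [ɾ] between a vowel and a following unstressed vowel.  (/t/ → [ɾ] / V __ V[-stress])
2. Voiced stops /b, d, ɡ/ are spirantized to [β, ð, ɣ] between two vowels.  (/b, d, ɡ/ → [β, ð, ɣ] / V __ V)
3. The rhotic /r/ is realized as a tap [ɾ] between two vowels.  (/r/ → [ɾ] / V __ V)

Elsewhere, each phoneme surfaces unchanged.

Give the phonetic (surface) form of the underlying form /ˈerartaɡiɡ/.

[ˈeɾartaɣiɡ]

/e/ — not in any rule's target class → [e].
Rule 3 applies to /r/ (between /e/ and /a/: between two vowels) → [ɾ].
/a/ (between /r/ and /r/) is unaffected → [a].
/r/ (between /a/ and /t/) fails the environment for rule 3, so it stays [r].
/t/ (between /r/ and /a/): rule 1 targets it, but not between a vowel and a following unstressed vowel → unchanged [t].
/a/ (between /t/ and /ɡ/) is unaffected → [a].
/ɡ/ meets the environment for rule 2 (between two vowels) → [ɣ].
/i/ (between /ɡ/ and /ɡ/) is unaffected → [i].
/ɡ/ (word-final) fails the environment for rule 2, so it stays [ɡ].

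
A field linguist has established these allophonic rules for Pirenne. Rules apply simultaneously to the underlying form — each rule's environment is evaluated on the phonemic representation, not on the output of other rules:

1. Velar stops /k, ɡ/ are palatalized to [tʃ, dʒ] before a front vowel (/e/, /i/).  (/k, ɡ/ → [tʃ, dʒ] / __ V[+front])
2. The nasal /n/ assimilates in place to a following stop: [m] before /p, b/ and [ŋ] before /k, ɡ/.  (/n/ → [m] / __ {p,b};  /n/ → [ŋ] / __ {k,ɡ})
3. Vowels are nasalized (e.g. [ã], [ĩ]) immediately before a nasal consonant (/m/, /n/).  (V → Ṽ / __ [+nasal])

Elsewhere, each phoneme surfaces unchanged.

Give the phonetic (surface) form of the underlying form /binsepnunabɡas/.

[bĩnsepnũnabɡas]

/b/ — not in any rule's target class → [b].
/i/ (between /b/ and /n/) occurs before a nasal consonant → [ĩ] by rule 3.
/n/ — between /i/ and /s/; rule 2 does not apply here → [n].
/s/ (between /n/ and /e/) is unaffected → [s].
/e/ (between /s/ and /p/) fails the environment for rule 3, so it stays [e].
/p/ stays [p].
/n/ (between /p/ and /u/) is in the target of rule 2 but the environment (before a labial or velar stop) is not met → [n].
/u/ — between /n/ and /n/, before a nasal consonant — surfaces as [ũ] (rule 3).
/n/ (between /u/ and /a/) is in the target of rule 2 but the environment (before a labial or velar stop) is not met → [n].
/a/ — between /n/ and /b/; rule 3 does not apply here → [a].
/b/ (between /a/ and /ɡ/) is unaffected → [b].
/ɡ/ (between /b/ and /a/) fails the environment for rule 1, so it stays [ɡ].
/a/ (between /ɡ/ and /s/) fails the environment for rule 3, so it stays [a].
/s/ — not in any rule's target class → [s].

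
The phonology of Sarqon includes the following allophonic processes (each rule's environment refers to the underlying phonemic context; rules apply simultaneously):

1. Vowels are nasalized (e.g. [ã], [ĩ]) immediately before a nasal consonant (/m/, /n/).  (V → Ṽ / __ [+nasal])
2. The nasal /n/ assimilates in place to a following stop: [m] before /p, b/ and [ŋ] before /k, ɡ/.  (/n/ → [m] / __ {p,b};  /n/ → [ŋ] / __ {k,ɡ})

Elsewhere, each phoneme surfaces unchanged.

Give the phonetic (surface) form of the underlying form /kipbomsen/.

[kipbõmsẽn]

/k/ stays [k].
/i/ (between /k/ and /p/) is in the target of rule 1 but the environment (before a nasal consonant) is not met → [i].
/p/ — not in any rule's target class → [p].
/b/ — not in any rule's target class → [b].
/o/ meets the environment for rule 1 (before a nasal consonant) → [õ].
/m/ stays [m].
/s/ stays [s].
/e/ (between /s/ and /n/): before a nasal consonant, so rule 1 applies → [ẽ].
/n/ (word-final) fails the environment for rule 2, so it stays [n].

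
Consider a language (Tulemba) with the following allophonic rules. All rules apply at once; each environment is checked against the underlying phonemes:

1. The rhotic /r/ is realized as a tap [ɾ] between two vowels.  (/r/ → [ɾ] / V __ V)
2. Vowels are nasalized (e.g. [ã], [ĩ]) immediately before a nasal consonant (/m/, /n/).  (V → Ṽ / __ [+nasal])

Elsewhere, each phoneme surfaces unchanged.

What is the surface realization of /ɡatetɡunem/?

/a/ (between /ɡ/ and /t/) is in the target of rule 2 but the environment (before a nasal consonant) is not met → [a].
/e/ (between /t/ and /t/) fails the environment for rule 2, so it stays [e].
/u/ — between /ɡ/ and /n/, before a nasal consonant — surfaces as [ũ] (rule 2).
/e/ — between /n/ and /m/, before a nasal consonant — surfaces as [ẽ] (rule 2).

[ɡatetɡũnẽm]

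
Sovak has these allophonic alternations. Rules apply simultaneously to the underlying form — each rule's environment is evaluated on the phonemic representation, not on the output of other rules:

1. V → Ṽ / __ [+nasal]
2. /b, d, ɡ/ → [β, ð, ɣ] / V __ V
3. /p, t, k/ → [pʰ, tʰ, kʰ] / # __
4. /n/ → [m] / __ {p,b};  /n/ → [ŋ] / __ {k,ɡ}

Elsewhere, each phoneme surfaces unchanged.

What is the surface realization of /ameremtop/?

[ãmerẽmtop]

/a/ meets the environment for rule 1 (before a nasal consonant) → [ã].
/m/ (between /a/ and /e/) is unaffected → [m].
/e/ (between /m/ and /r/) is in the target of rule 1 but the environment (before a nasal consonant) is not met → [e].
/r/ — not in any rule's target class → [r].
/e/ — between /r/ and /m/, before a nasal consonant — surfaces as [ẽ] (rule 1).
/m/ (between /e/ and /t/): no rule targets it → [m].
/t/ (between /m/ and /o/) is in the target of rule 3 but the environment (word-initially) is not met → [t].
/o/ (between /t/ and /p/) is in the target of rule 1 but the environment (before a nasal consonant) is not met → [o].
/p/ — word-final; rule 3 does not apply here → [p].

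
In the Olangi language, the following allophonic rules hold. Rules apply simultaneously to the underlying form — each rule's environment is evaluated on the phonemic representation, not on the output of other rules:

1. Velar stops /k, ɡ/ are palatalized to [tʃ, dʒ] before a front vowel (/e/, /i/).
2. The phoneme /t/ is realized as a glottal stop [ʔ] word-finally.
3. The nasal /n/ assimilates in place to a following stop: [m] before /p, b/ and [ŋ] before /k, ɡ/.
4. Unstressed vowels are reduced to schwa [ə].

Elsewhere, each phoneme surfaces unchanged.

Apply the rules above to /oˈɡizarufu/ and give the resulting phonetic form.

Rule 4 applies to /o/ (word-initial: in an unstressed syllable) → [ə].
/ɡ/ (between /o/ and /i/): before a front vowel, so rule 1 applies → [dʒ].
/i/ — between /ɡ/ and /z/; rule 4 does not apply here → [i].
/z/ — not in any rule's target class → [z].
/a/ — between /z/ and /r/, in an unstressed syllable — surfaces as [ə] (rule 4).
/r/ (between /a/ and /u/): no rule targets it → [r].
/u/ (between /r/ and /f/): in an unstressed syllable, so rule 4 applies → [ə].
/f/ stays [f].
/u/ — word-final, in an unstressed syllable — surfaces as [ə] (rule 4).

[əˈdʒizərəfə]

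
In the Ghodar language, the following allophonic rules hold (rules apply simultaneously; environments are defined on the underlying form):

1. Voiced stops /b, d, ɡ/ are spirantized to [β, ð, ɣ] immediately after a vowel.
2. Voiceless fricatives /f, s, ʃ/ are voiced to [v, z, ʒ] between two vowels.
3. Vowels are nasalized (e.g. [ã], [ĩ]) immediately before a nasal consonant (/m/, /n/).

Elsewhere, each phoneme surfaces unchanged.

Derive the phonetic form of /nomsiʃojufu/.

[nõmsiʒojuvu]

/n/ (word-initial) is unaffected → [n].
/o/ (between /n/ and /m/) occurs before a nasal consonant → [õ] by rule 3.
/m/ stays [m].
/s/ (between /m/ and /i/) is in the target of rule 2 but the environment (between two vowels) is not met → [s].
/i/ — between /s/ and /ʃ/; rule 3 does not apply here → [i].
Rule 2 applies to /ʃ/ (between /i/ and /o/: between two vowels) → [ʒ].
/o/ (between /ʃ/ and /j/) is in the target of rule 3 but the environment (before a nasal consonant) is not met → [o].
/j/ (between /o/ and /u/) is unaffected → [j].
/u/ (between /j/ and /f/) is in the target of rule 3 but the environment (before a nasal consonant) is not met → [u].
/f/ meets the environment for rule 2 (between two vowels) → [v].
/u/ (word-final) fails the environment for rule 3, so it stays [u].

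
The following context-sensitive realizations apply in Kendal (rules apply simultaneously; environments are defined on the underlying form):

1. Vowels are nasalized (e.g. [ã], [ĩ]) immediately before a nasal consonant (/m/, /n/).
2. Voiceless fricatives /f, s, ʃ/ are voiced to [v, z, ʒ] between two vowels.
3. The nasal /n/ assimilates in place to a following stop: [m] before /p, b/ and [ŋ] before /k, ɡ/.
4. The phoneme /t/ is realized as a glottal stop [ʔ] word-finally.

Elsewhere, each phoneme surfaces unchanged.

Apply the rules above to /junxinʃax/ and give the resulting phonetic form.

[jũnxĩnʃax]

/j/ (word-initial) is unaffected → [j].
/u/ (between /j/ and /n/): before a nasal consonant, so rule 1 applies → [ũ].
/n/ — between /u/ and /x/; rule 3 does not apply here → [n].
/x/ (between /n/ and /i/) is unaffected → [x].
Rule 1 applies to /i/ (between /x/ and /n/: before a nasal consonant) → [ĩ].
/n/ (between /i/ and /ʃ/): rule 3 targets it, but not before a labial or velar stop → unchanged [n].
/ʃ/ — between /n/ and /a/; rule 2 does not apply here → [ʃ].
/a/ (between /ʃ/ and /x/): rule 1 targets it, but not before a nasal consonant → unchanged [a].
/x/ — not in any rule's target class → [x].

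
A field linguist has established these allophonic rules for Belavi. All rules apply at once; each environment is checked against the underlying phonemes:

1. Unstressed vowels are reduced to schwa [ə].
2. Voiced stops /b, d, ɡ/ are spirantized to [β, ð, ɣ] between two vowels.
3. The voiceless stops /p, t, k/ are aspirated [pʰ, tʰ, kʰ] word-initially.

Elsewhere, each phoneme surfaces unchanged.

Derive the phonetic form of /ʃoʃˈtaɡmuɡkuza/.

[ʃəʃˈtaɡməɡkəzə]

Rule 1 applies to /o/ (between /ʃ/ and /ʃ/: in an unstressed syllable) → [ə].
/t/ (between /ʃ/ and /a/) is in the target of rule 3 but the environment (word-initially) is not met → [t].
/a/ (between /t/ and /ɡ/) fails the environment for rule 1, so it stays [a].
/ɡ/ — between /a/ and /m/; rule 2 does not apply here → [ɡ].
/u/ (between /m/ and /ɡ/) occurs in an unstressed syllable → [ə] by rule 1.
/ɡ/ (between /u/ and /k/): rule 2 targets it, but not between two vowels → unchanged [ɡ].
/k/ — between /ɡ/ and /u/; rule 3 does not apply here → [k].
/u/ (between /k/ and /z/) occurs in an unstressed syllable → [ə] by rule 1.
/a/ meets the environment for rule 1 (in an unstressed syllable) → [ə].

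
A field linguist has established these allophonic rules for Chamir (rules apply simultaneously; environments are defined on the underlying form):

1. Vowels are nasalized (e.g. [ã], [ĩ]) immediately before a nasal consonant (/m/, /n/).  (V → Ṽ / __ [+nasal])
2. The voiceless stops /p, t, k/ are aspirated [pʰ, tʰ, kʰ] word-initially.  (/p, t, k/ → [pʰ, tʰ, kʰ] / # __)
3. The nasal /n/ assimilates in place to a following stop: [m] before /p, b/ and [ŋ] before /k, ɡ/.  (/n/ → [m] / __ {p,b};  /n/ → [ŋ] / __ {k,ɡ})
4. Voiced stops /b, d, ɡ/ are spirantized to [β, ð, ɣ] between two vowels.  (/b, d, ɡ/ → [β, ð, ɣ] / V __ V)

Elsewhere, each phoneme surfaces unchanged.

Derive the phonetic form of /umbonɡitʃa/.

[ũmbõŋɡitʃa]

/u/ — word-initial, before a nasal consonant — surfaces as [ũ] (rule 1).
/m/ stays [m].
/b/ (between /m/ and /o/): rule 4 targets it, but not between two vowels → unchanged [b].
/o/ (between /b/ and /n/) occurs before a nasal consonant → [õ] by rule 1.
Rule 3 applies to /n/ (between /o/ and /ɡ/: before a labial or velar stop) → [ŋ].
/ɡ/ — between /n/ and /i/; rule 4 does not apply here → [ɡ].
/i/ (between /ɡ/ and /t/) is in the target of rule 1 but the environment (before a nasal consonant) is not met → [i].
/t/ (between /i/ and /ʃ/) fails the environment for rule 2, so it stays [t].
/ʃ/ (between /t/ and /a/) is unaffected → [ʃ].
/a/ (word-final): rule 1 targets it, but not before a nasal consonant → unchanged [a].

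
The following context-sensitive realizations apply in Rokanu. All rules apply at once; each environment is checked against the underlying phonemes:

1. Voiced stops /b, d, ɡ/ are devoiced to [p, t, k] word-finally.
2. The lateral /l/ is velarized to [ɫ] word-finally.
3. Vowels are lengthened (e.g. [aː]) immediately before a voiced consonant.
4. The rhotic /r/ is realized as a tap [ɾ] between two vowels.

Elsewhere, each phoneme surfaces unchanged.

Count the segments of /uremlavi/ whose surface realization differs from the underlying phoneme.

Segments that undergo a rule: /u/ → [uː] (rule 3); /r/ → [ɾ] (rule 4); /e/ → [eː] (rule 3); /a/ → [aː] (rule 3).
All other segments surface unchanged.

4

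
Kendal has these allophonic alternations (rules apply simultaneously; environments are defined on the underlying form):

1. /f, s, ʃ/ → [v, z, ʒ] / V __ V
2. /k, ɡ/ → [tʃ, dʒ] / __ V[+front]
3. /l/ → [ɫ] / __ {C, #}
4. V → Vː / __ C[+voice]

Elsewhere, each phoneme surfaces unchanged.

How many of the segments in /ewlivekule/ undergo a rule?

3

Segments that undergo a rule: /e/ → [eː] (rule 4); /i/ → [iː] (rule 4); /u/ → [uː] (rule 4).
All other segments surface unchanged.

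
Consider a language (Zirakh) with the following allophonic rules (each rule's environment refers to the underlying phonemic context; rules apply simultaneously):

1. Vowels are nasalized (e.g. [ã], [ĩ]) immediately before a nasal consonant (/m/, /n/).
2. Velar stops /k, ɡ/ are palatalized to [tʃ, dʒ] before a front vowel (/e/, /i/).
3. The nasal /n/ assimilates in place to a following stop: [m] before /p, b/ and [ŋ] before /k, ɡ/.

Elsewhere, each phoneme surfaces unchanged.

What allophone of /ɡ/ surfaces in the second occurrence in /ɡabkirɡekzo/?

/ɡ/ (between /r/ and /e/) occurs before a front vowel → [dʒ] by rule 2.

[dʒ]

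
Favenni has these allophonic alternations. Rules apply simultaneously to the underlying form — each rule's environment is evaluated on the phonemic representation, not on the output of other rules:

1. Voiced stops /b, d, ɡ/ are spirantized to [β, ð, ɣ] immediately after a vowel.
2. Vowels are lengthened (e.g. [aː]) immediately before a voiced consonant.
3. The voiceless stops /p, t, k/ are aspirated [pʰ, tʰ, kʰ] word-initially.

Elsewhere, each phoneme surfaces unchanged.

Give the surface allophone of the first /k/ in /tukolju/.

/k/ (between /u/ and /o/) is in the target of rule 3 but the environment (word-initially) is not met → [k].

[k]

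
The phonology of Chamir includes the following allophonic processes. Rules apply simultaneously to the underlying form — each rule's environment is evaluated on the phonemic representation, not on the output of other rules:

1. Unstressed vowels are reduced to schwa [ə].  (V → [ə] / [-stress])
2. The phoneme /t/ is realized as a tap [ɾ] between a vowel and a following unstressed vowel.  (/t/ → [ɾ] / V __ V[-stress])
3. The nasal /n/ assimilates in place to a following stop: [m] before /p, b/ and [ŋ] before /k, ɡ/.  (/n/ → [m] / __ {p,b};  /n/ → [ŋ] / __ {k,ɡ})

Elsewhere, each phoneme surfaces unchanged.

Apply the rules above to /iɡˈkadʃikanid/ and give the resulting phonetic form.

[əɡˈkadʃəkənəd]

Rule 1 applies to /i/ (word-initial: in an unstressed syllable) → [ə].
/ɡ/ (between /i/ and /k/): no rule targets it → [ɡ].
/k/ (between /ɡ/ and /a/) is unaffected → [k].
/a/ (between /k/ and /d/) fails the environment for rule 1, so it stays [a].
/d/ — not in any rule's target class → [d].
/ʃ/ stays [ʃ].
/i/ — between /ʃ/ and /k/, in an unstressed syllable — surfaces as [ə] (rule 1).
/k/ (between /i/ and /a/) is unaffected → [k].
/a/ — between /k/ and /n/, in an unstressed syllable — surfaces as [ə] (rule 1).
/n/ (between /a/ and /i/) fails the environment for rule 3, so it stays [n].
/i/ meets the environment for rule 1 (in an unstressed syllable) → [ə].
/d/ stays [d].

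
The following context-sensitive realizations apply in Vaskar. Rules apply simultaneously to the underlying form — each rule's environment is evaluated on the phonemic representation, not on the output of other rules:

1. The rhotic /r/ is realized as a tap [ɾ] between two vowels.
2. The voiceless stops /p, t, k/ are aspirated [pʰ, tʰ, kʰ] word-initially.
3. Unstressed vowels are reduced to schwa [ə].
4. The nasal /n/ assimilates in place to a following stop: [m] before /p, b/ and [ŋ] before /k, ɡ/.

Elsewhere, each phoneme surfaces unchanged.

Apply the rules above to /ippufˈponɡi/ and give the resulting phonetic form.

[əppəfˈpoŋɡə]

/i/ (word-initial) occurs in an unstressed syllable → [ə] by rule 3.
/p/ — between /i/ and /p/; rule 2 does not apply here → [p].
/p/ (between /p/ and /u/) fails the environment for rule 2, so it stays [p].
/u/ — between /p/ and /f/, in an unstressed syllable — surfaces as [ə] (rule 3).
/f/ (between /u/ and /p/) is unaffected → [f].
/p/ — between /f/ and /o/; rule 2 does not apply here → [p].
/o/ (between /p/ and /n/) is in the target of rule 3 but the environment (in an unstressed syllable) is not met → [o].
/n/ (between /o/ and /ɡ/) occurs before a labial or velar stop → [ŋ] by rule 4.
/ɡ/ stays [ɡ].
/i/ (word-final) occurs in an unstressed syllable → [ə] by rule 3.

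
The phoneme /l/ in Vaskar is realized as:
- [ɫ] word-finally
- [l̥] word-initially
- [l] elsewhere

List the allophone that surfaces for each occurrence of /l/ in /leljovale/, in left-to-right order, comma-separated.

Occurrence 1 (position 1): word-initially → [l̥].
Occurrence 2 (position 3): no conditioning environment matches → elsewhere allophone [l].
Occurrence 3 (position 8): no conditioning environment matches → elsewhere allophone [l].

[l̥], [l], [l]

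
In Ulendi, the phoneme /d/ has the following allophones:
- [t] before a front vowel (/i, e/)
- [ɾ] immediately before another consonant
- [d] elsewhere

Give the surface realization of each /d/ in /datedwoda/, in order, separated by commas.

Occurrence 1 (position 1): no conditioning environment matches → elsewhere allophone [d].
Occurrence 2 (position 5): immediately before another consonant → [ɾ].
Occurrence 3 (position 8): no conditioning environment matches → elsewhere allophone [d].

[d], [ɾ], [d]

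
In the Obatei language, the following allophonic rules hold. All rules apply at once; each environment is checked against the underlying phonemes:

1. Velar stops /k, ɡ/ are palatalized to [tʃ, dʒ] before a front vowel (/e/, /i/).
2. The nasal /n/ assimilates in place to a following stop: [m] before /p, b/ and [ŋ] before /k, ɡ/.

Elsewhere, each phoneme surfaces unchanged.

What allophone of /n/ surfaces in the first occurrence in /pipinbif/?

[m]

/n/ (between /i/ and /b/) occurs before a labial or velar stop → [m] by rule 2.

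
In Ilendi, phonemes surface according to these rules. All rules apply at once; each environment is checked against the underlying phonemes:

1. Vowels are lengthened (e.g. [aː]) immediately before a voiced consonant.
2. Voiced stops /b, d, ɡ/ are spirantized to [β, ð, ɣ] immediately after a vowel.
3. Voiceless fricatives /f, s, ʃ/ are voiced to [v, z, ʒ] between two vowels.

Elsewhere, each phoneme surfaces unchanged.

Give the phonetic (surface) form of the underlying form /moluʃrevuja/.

[moːluʃreːvuːja]

/o/ (between /m/ and /l/): before a voiced consonant, so rule 1 applies → [oː].
/u/ (between /l/ and /ʃ/) is in the target of rule 1 but the environment (before a voiced consonant) is not met → [u].
/ʃ/ (between /u/ and /r/) is in the target of rule 3 but the environment (between two vowels) is not met → [ʃ].
Rule 1 applies to /e/ (between /r/ and /v/: before a voiced consonant) → [eː].
Rule 1 applies to /u/ (between /v/ and /j/: before a voiced consonant) → [uː].
/a/ (word-final): rule 1 targets it, but not before a voiced consonant → unchanged [a].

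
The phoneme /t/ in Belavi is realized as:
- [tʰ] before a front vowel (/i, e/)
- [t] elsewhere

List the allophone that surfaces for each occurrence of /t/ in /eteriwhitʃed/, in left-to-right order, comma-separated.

Occurrence 1 (position 2): before a front vowel (/i, e/) → [tʰ].
Occurrence 2 (position 9): no conditioning environment matches → elsewhere allophone [t].

[tʰ], [t]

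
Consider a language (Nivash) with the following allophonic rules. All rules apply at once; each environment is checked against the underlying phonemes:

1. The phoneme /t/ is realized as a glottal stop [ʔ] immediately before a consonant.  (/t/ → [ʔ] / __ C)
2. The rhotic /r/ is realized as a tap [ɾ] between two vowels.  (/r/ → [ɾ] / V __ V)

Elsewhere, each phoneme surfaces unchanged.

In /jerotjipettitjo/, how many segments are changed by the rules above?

4

Segments that undergo a rule: /r/ → [ɾ] (rule 2); /t/ → [ʔ] (rule 1); /t/ → [ʔ] (rule 1); /t/ → [ʔ] (rule 1).
All other segments surface unchanged.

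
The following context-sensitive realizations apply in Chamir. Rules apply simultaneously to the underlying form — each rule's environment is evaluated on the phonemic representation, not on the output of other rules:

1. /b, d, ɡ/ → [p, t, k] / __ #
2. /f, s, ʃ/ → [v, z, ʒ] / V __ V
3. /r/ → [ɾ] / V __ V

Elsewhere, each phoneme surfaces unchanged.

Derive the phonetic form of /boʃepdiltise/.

/b/ (word-initial) is in the target of rule 1 but the environment (word-finally) is not met → [b].
/o/ (between /b/ and /ʃ/) is unaffected → [o].
/ʃ/ — between /o/ and /e/, between two vowels — surfaces as [ʒ] (rule 2).
/e/ (between /ʃ/ and /p/): no rule targets it → [e].
/p/ (between /e/ and /d/): no rule targets it → [p].
/d/ (between /p/ and /i/) is in the target of rule 1 but the environment (word-finally) is not met → [d].
/i/ (between /d/ and /l/) is unaffected → [i].
/l/ (between /i/ and /t/) is unaffected → [l].
/t/ (between /l/ and /i/): no rule targets it → [t].
/i/ stays [i].
/s/ (between /i/ and /e/) occurs between two vowels → [z] by rule 2.
/e/ (word-final): no rule targets it → [e].

[boʒepdiltize]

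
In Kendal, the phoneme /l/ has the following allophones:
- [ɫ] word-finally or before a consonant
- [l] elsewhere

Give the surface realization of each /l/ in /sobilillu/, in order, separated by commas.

[l], [ɫ], [l]

Occurrence 1 (position 5): no conditioning environment matches → elsewhere allophone [l].
Occurrence 2 (position 7): word-finally or before a consonant → [ɫ].
Occurrence 3 (position 8): no conditioning environment matches → elsewhere allophone [l].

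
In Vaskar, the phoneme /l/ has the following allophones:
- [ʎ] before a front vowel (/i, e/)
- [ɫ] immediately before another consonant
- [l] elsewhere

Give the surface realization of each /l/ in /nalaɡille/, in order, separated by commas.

[l], [ɫ], [ʎ]

Occurrence 1 (position 3): no conditioning environment matches → elsewhere allophone [l].
Occurrence 2 (position 7): immediately before another consonant → [ɫ].
Occurrence 3 (position 8): before a front vowel (/i, e/) → [ʎ].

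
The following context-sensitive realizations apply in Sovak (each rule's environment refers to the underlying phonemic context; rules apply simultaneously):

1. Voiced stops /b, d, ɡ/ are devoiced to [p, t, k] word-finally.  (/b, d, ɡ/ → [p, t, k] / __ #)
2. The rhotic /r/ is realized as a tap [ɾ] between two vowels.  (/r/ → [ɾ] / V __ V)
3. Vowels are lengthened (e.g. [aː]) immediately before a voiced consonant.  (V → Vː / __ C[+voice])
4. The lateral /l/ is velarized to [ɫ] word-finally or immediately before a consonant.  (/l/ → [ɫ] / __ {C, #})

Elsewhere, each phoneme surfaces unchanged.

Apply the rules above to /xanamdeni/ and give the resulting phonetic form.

[xaːnaːmdeːni]

/x/ — not in any rule's target class → [x].
/a/ — between /x/ and /n/, before a voiced consonant — surfaces as [aː] (rule 3).
/n/ (between /a/ and /a/) is unaffected → [n].
/a/ (between /n/ and /m/): before a voiced consonant, so rule 3 applies → [aː].
/m/ stays [m].
/d/ — between /m/ and /e/; rule 1 does not apply here → [d].
Rule 3 applies to /e/ (between /d/ and /n/: before a voiced consonant) → [eː].
/n/ stays [n].
/i/ (word-final) is in the target of rule 3 but the environment (before a voiced consonant) is not met → [i].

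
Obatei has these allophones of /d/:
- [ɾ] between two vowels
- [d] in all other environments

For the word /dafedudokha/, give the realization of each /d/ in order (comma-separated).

Occurrence 1 (position 1): no conditioning environment matches → elsewhere allophone [d].
Occurrence 2 (position 5): between two vowels → [ɾ].
Occurrence 3 (position 7): between two vowels → [ɾ].

[d], [ɾ], [ɾ]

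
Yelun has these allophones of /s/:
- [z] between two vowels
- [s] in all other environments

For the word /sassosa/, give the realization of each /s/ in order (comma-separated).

[s], [s], [s], [z]

Occurrence 1 (position 1): no conditioning environment matches → elsewhere allophone [s].
Occurrence 2 (position 3): no conditioning environment matches → elsewhere allophone [s].
Occurrence 3 (position 4): no conditioning environment matches → elsewhere allophone [s].
Occurrence 4 (position 6): between two vowels → [z].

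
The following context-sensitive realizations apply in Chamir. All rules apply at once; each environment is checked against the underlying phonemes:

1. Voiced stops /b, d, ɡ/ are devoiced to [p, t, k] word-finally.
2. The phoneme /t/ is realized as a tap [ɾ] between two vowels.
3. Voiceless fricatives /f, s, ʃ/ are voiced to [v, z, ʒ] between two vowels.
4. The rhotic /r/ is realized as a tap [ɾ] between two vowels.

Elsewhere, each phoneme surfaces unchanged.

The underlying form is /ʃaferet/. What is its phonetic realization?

[ʃaveɾet]

/ʃ/ (word-initial) is in the target of rule 3 but the environment (between two vowels) is not met → [ʃ].
/a/ stays [a].
/f/ (between /a/ and /e/): between two vowels, so rule 3 applies → [v].
/e/ stays [e].
/r/ — between /e/ and /e/, between two vowels — surfaces as [ɾ] (rule 4).
/e/ — not in any rule's target class → [e].
/t/ (word-final) fails the environment for rule 2, so it stays [t].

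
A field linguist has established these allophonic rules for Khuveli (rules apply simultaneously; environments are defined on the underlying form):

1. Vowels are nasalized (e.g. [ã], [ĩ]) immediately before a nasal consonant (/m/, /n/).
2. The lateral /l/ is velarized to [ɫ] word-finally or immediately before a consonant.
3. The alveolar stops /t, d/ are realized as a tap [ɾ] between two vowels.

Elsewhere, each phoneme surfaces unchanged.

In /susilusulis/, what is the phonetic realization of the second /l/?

/l/ (between /u/ and /i/) fails the environment for rule 2, so it stays [l].

[l]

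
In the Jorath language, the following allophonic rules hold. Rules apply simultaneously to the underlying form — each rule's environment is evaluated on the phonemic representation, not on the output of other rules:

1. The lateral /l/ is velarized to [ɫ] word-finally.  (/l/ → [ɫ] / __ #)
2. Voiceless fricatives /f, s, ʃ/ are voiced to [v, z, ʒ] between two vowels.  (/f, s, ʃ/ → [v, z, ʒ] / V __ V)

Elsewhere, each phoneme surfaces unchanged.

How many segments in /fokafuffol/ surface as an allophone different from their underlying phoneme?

2

Segments that undergo a rule: /f/ → [v] (rule 2); /l/ → [ɫ] (rule 1).
All other segments surface unchanged.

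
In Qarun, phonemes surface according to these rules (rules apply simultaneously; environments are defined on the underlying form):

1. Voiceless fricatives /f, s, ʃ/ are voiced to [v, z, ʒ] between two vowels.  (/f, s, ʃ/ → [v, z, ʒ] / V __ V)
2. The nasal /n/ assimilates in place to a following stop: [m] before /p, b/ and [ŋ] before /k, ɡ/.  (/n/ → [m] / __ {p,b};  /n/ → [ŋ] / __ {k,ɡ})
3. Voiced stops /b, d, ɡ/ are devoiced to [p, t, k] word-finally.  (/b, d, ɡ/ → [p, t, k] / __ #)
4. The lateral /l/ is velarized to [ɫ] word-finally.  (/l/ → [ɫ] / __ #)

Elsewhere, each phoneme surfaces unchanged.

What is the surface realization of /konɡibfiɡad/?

[koŋɡibfiɡat]

/k/ stays [k].
/o/ — not in any rule's target class → [o].
/n/ meets the environment for rule 2 (before a labial or velar stop) → [ŋ].
/ɡ/ (between /n/ and /i/) is in the target of rule 3 but the environment (word-finally) is not met → [ɡ].
/i/ (between /ɡ/ and /b/): no rule targets it → [i].
/b/ (between /i/ and /f/) is in the target of rule 3 but the environment (word-finally) is not met → [b].
/f/ (between /b/ and /i/) is in the target of rule 1 but the environment (between two vowels) is not met → [f].
/i/ stays [i].
/ɡ/ (between /i/ and /a/) is in the target of rule 3 but the environment (word-finally) is not met → [ɡ].
/a/ stays [a].
/d/ meets the environment for rule 3 (word-finally) → [t].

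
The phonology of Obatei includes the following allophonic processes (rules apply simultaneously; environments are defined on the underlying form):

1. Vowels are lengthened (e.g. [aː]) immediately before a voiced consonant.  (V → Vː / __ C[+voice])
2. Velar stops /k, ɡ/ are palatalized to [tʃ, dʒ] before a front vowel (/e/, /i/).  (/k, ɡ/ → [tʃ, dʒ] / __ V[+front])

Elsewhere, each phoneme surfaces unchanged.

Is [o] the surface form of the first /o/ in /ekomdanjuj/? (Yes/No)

No

/o/ meets the environment for rule 1 (before a voiced consonant) → [oː].
The actual realization is [oː], not [o].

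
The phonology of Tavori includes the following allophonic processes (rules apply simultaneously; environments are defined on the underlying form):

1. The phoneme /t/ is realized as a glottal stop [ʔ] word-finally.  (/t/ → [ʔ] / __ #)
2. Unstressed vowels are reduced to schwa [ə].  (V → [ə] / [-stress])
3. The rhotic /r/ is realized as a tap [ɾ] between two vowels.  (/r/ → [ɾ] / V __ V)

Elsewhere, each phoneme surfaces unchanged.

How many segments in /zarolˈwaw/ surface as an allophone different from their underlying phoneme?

Segments that undergo a rule: /a/ → [ə] (rule 2); /r/ → [ɾ] (rule 3); /o/ → [ə] (rule 2).
All other segments surface unchanged.

3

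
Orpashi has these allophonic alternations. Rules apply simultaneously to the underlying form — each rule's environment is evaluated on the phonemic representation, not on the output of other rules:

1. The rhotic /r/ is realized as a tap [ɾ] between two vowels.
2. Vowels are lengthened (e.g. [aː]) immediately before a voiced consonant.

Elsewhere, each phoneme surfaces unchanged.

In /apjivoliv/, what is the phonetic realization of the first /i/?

/i/ (between /j/ and /v/) occurs before a voiced consonant → [iː] by rule 2.

[iː]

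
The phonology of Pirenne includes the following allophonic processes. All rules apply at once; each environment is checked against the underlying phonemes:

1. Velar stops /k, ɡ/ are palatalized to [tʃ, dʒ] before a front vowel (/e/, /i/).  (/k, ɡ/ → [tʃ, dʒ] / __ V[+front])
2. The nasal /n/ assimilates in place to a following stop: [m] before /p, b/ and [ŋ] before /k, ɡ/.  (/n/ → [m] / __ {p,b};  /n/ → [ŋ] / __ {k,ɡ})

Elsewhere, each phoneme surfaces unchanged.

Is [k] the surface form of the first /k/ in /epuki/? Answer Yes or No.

/k/ (between /u/ and /i/) occurs before a front vowel → [tʃ] by rule 1.
The actual realization is [tʃ], not [k].

No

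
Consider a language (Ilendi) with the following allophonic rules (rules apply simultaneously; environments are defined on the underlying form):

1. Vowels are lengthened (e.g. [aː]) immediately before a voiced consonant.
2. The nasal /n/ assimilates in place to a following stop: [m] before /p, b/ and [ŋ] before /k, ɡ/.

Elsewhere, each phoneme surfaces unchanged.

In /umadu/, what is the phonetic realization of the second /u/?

/u/ (word-final): rule 1 targets it, but not before a voiced consonant → unchanged [u].

[u]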